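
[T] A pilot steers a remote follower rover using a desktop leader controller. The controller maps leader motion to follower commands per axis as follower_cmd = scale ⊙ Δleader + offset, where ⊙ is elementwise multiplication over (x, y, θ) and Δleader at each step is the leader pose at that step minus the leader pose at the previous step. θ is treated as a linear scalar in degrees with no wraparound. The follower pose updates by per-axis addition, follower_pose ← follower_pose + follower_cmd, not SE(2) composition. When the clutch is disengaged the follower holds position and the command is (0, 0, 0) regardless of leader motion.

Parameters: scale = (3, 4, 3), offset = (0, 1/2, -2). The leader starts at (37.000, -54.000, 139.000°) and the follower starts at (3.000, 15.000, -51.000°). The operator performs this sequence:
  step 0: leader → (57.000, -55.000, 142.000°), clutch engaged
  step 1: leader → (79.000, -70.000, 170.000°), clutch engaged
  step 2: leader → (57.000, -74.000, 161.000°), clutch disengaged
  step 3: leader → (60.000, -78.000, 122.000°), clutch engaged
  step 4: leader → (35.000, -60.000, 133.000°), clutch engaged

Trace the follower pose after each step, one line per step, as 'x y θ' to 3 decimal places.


63.000 11.500 -44.000
129.000 -48.000 38.000
129.000 -48.000 38.000
138.000 -63.500 -81.000
63.000 9.000 -50.000

step 0: Δleader=(20.000, -1.000, 3.000°), engaged; cmd=(60.000, -3.500, 7.000°) → follower=(63.000, 11.500, -44.000°)
step 1: Δleader=(22.000, -15.000, 28.000°), engaged; cmd=(66.000, -59.500, 82.000°) → follower=(129.000, -48.000, 38.000°)
step 2: Δleader=(-22.000, -4.000, -9.000°), disengaged; cmd=(0,0,0) → follower holds at (129.000, -48.000, 38.000°)
step 3: Δleader=(3.000, -4.000, -39.000°), engaged; cmd=(9.000, -15.500, -119.000°) → follower=(138.000, -63.500, -81.000°)
step 4: Δleader=(-25.000, 18.000, 11.000°), engaged; cmd=(-75.000, 72.500, 31.000°) → follower=(63.000, 9.000, -50.000°)


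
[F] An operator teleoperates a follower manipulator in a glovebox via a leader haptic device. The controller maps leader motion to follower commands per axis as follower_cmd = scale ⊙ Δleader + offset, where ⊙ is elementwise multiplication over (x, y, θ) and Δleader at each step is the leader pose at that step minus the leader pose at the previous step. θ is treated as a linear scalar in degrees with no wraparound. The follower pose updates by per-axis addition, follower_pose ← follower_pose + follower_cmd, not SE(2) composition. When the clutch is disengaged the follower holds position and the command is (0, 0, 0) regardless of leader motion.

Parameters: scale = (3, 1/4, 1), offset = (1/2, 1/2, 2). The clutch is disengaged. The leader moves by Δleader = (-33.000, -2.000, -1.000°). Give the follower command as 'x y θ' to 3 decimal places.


0.000 0.000 0.000

clutch disengaged → follower holds; cmd = (0, 0, 0)


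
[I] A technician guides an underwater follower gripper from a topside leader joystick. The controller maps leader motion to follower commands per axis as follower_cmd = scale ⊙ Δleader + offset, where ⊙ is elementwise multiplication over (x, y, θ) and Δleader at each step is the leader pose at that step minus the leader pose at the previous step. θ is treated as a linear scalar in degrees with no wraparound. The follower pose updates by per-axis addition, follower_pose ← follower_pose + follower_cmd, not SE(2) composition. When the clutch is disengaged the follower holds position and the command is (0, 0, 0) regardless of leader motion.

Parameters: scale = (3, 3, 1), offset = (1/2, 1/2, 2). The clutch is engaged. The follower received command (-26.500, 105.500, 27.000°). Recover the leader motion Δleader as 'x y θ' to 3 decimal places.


-9.000 35.000 25.000

axis x: (-26.500 − 1/2) / (3) = -9.000
axis y: (105.500 − 1/2) / (3) = 35.000
axis θ: (27.000 − 2) / (1) = 25.000


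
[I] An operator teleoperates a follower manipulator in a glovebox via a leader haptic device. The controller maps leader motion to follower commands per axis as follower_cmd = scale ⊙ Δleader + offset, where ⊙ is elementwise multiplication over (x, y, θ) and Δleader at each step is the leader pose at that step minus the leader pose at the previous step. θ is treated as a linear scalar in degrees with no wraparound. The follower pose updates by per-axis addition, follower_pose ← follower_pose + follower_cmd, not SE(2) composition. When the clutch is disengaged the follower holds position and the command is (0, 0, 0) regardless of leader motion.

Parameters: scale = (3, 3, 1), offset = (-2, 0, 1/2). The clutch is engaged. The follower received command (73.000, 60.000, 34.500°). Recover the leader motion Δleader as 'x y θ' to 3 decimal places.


axis x: (73.000 − -2) / (3) = 25.000
axis y: (60.000 − 0) / (3) = 20.000
axis θ: (34.500 − 1/2) / (1) = 34.000

25.000 20.000 34.000


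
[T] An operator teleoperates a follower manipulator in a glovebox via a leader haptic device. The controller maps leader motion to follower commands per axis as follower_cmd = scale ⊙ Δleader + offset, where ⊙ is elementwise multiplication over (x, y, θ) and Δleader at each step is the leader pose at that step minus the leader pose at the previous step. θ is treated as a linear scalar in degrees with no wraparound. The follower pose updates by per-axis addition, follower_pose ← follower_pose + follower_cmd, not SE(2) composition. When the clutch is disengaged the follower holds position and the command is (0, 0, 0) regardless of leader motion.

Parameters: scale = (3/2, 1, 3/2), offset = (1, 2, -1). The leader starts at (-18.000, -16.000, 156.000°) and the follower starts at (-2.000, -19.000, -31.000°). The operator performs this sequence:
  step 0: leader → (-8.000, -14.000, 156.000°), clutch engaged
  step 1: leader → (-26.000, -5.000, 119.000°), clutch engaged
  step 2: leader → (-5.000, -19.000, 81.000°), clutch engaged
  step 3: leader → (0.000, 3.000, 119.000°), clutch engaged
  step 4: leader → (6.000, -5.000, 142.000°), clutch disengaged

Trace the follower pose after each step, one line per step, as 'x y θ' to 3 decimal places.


step 0: Δleader=(10.000, 2.000, 0.000°), engaged; cmd=(16.000, 4.000, -1.000°) → follower=(14.000, -15.000, -32.000°)
step 1: Δleader=(-18.000, 9.000, -37.000°), engaged; cmd=(-26.000, 11.000, -56.500°) → follower=(-12.000, -4.000, -88.500°)
step 2: Δleader=(21.000, -14.000, -38.000°), engaged; cmd=(32.500, -12.000, -58.000°) → follower=(20.500, -16.000, -146.500°)
step 3: Δleader=(5.000, 22.000, 38.000°), engaged; cmd=(8.500, 24.000, 56.000°) → follower=(29.000, 8.000, -90.500°)
step 4: Δleader=(6.000, -8.000, 23.000°), disengaged; cmd=(0,0,0) → follower holds at (29.000, 8.000, -90.500°)

14.000 -15.000 -32.000
-12.000 -4.000 -88.500
20.500 -16.000 -146.500
29.000 8.000 -90.500
29.000 8.000 -90.500


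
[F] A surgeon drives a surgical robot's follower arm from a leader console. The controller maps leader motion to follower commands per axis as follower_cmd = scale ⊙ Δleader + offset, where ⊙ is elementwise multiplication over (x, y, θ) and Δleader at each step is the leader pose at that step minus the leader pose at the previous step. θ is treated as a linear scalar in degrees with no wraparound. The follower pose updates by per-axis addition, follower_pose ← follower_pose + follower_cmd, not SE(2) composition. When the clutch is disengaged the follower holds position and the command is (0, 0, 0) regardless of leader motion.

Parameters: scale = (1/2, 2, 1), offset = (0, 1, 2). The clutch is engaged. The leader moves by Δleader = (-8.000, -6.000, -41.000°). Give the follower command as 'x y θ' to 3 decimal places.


-4.000 -11.000 -39.000

axis x: 1/2·-8.000 + 0 = -4.000
axis y: 2·-6.000 + 1 = -11.000
axis θ: 1·-41.000 + 2 = -39.000


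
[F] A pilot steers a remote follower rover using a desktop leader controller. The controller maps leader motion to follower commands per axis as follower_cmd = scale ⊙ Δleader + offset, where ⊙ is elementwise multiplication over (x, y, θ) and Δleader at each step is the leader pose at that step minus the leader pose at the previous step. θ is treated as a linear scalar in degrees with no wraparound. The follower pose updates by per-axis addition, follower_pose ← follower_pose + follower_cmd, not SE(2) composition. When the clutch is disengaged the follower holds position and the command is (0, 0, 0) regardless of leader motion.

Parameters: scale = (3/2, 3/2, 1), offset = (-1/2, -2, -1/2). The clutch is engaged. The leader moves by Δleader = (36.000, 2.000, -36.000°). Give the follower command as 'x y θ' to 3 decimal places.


53.500 1.000 -36.500

axis x: 3/2·36.000 + -1/2 = 53.500
axis y: 3/2·2.000 + -2 = 1.000
axis θ: 1·-36.000 + -1/2 = -36.500


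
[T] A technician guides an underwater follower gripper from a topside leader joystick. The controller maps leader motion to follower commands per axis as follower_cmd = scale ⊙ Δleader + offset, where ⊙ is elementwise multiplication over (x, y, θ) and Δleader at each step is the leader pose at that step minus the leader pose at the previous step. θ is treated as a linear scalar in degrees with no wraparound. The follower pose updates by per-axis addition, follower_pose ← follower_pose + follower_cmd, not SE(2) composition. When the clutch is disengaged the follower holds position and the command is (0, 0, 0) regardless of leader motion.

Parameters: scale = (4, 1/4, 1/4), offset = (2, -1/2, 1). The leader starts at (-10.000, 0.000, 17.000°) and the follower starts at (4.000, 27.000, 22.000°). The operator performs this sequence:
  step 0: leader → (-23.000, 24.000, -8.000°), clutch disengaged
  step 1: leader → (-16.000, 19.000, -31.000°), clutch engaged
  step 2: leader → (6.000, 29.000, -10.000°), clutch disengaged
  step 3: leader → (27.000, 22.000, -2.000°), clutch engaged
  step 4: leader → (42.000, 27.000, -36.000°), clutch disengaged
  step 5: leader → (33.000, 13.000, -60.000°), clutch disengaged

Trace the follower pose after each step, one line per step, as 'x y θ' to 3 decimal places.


step 0: Δleader=(-13.000, 24.000, -25.000°), disengaged; cmd=(0,0,0) → follower holds at (4.000, 27.000, 22.000°)
step 1: Δleader=(7.000, -5.000, -23.000°), engaged; cmd=(30.000, -1.750, -4.750°) → follower=(34.000, 25.250, 17.250°)
step 2: Δleader=(22.000, 10.000, 21.000°), disengaged; cmd=(0,0,0) → follower holds at (34.000, 25.250, 17.250°)
step 3: Δleader=(21.000, -7.000, 8.000°), engaged; cmd=(86.000, -2.250, 3.000°) → follower=(120.000, 23.000, 20.250°)
step 4: Δleader=(15.000, 5.000, -34.000°), disengaged; cmd=(0,0,0) → follower holds at (120.000, 23.000, 20.250°)
step 5: Δleader=(-9.000, -14.000, -24.000°), disengaged; cmd=(0,0,0) → follower holds at (120.000, 23.000, 20.250°)

4.000 27.000 22.000
34.000 25.250 17.250
34.000 25.250 17.250
120.000 23.000 20.250
120.000 23.000 20.250
120.000 23.000 20.250


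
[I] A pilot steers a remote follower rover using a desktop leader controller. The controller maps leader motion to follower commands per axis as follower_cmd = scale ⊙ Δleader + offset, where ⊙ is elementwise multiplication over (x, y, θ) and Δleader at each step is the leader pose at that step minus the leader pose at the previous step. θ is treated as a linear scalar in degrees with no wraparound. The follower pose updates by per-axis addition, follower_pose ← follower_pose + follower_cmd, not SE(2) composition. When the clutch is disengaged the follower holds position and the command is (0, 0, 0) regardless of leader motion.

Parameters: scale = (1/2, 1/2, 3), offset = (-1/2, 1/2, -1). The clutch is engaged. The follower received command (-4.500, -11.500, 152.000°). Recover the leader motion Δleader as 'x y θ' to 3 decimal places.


axis x: (-4.500 − -1/2) / (1/2) = -8.000
axis y: (-11.500 − 1/2) / (1/2) = -24.000
axis θ: (152.000 − -1) / (3) = 51.000

-8.000 -24.000 51.000


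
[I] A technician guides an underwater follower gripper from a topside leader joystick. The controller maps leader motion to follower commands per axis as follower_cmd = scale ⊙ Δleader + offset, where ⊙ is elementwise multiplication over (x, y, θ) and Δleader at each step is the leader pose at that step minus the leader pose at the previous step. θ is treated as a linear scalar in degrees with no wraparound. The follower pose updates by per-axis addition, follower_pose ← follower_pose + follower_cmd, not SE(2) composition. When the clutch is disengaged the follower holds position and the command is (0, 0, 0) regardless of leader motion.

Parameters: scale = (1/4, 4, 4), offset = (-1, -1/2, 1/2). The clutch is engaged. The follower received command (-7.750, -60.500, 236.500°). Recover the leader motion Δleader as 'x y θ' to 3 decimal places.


axis x: (-7.750 − -1) / (1/4) = -27.000
axis y: (-60.500 − -1/2) / (4) = -15.000
axis θ: (236.500 − 1/2) / (4) = 59.000

-27.000 -15.000 59.000


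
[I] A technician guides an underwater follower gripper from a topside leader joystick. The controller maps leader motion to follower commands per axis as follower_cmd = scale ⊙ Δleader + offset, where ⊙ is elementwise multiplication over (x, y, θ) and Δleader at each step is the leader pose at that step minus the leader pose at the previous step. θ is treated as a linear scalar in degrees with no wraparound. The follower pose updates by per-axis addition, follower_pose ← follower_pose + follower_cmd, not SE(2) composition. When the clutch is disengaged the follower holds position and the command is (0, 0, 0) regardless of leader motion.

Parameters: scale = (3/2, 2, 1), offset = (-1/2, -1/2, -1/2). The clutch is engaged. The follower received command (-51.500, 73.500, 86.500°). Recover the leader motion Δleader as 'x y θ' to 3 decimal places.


axis x: (-51.500 − -1/2) / (3/2) = -34.000
axis y: (73.500 − -1/2) / (2) = 37.000
axis θ: (86.500 − -1/2) / (1) = 87.000

-34.000 37.000 87.000


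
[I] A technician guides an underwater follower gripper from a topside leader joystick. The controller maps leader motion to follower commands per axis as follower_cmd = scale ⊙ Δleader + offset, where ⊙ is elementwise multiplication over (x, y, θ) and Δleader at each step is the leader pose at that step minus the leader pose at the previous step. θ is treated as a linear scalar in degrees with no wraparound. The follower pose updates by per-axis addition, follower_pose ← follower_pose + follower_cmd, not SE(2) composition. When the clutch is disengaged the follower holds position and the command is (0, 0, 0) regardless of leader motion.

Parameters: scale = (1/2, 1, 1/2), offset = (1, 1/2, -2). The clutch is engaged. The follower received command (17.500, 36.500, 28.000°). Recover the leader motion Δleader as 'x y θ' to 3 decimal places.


axis x: (17.500 − 1) / (1/2) = 33.000
axis y: (36.500 − 1/2) / (1) = 36.000
axis θ: (28.000 − -2) / (1/2) = 60.000

33.000 36.000 60.000


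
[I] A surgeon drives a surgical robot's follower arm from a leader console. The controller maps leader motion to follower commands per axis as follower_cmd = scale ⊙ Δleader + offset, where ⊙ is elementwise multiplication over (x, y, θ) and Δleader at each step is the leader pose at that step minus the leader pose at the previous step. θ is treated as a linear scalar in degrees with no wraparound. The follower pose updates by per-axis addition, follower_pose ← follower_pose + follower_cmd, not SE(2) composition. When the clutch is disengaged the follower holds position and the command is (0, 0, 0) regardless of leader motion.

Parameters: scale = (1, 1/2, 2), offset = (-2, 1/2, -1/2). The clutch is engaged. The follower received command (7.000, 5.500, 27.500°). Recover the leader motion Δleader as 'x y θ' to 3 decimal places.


axis x: (7.000 − -2) / (1) = 9.000
axis y: (5.500 − 1/2) / (1/2) = 10.000
axis θ: (27.500 − -1/2) / (2) = 14.000

9.000 10.000 14.000


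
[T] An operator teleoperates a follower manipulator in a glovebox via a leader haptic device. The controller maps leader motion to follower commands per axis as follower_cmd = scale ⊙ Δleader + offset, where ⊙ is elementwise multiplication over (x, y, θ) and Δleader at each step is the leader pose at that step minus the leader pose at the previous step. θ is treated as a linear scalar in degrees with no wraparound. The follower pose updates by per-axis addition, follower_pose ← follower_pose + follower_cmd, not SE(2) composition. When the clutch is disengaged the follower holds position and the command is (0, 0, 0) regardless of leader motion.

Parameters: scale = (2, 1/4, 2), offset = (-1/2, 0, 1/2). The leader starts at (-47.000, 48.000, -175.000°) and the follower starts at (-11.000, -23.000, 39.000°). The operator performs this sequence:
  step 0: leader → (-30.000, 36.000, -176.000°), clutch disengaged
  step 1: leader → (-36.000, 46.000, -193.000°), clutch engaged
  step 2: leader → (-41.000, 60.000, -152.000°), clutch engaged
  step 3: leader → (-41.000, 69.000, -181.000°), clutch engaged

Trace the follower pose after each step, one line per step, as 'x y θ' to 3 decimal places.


step 0: Δleader=(17.000, -12.000, -1.000°), disengaged; cmd=(0,0,0) → follower holds at (-11.000, -23.000, 39.000°)
step 1: Δleader=(-6.000, 10.000, -17.000°), engaged; cmd=(-12.500, 2.500, -33.500°) → follower=(-23.500, -20.500, 5.500°)
step 2: Δleader=(-5.000, 14.000, 41.000°), engaged; cmd=(-10.500, 3.500, 82.500°) → follower=(-34.000, -17.000, 88.000°)
step 3: Δleader=(0.000, 9.000, -29.000°), engaged; cmd=(-0.500, 2.250, -57.500°) → follower=(-34.500, -14.750, 30.500°)

-11.000 -23.000 39.000
-23.500 -20.500 5.500
-34.000 -17.000 88.000
-34.500 -14.750 30.500


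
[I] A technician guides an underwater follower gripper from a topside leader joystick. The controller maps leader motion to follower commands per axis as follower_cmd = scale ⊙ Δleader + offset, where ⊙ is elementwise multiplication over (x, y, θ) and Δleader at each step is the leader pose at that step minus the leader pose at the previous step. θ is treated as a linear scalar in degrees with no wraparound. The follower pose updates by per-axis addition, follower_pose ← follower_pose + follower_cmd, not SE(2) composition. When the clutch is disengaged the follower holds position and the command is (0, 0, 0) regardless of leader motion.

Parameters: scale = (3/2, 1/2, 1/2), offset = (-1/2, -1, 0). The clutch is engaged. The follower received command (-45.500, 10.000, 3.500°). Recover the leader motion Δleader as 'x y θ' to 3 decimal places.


-30.000 22.000 7.000

axis x: (-45.500 − -1/2) / (3/2) = -30.000
axis y: (10.000 − -1) / (1/2) = 22.000
axis θ: (3.500 − 0) / (1/2) = 7.000


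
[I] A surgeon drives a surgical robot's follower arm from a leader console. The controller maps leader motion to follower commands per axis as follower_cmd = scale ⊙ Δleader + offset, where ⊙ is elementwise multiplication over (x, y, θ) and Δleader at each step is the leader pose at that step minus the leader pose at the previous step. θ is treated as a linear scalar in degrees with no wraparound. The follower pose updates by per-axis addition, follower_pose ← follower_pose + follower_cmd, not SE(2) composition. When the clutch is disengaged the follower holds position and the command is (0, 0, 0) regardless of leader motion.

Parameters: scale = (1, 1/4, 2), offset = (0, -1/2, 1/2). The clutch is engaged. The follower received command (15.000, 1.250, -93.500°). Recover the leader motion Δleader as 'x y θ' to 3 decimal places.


15.000 7.000 -47.000

axis x: (15.000 − 0) / (1) = 15.000
axis y: (1.250 − -1/2) / (1/4) = 7.000
axis θ: (-93.500 − 1/2) / (2) = -47.000


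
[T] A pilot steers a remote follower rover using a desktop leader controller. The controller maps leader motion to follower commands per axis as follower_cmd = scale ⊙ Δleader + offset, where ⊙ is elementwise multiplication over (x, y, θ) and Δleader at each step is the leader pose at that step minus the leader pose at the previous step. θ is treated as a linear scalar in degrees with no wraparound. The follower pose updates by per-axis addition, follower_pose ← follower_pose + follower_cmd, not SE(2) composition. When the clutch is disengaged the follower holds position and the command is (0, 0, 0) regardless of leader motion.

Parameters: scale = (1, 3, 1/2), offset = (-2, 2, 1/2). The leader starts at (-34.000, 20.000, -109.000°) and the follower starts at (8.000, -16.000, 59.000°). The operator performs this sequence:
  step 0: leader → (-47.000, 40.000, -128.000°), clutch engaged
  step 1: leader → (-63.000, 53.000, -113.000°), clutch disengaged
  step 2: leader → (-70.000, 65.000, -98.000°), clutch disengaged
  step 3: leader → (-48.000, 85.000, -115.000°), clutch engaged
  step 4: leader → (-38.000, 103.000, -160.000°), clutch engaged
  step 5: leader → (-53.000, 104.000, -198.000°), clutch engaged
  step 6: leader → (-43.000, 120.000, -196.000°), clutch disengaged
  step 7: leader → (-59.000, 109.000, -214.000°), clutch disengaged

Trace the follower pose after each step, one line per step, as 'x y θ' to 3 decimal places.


-7.000 46.000 50.000
-7.000 46.000 50.000
-7.000 46.000 50.000
13.000 108.000 42.000
21.000 164.000 20.000
4.000 169.000 1.500
4.000 169.000 1.500
4.000 169.000 1.500

step 0: Δleader=(-13.000, 20.000, -19.000°), engaged; cmd=(-15.000, 62.000, -9.000°) → follower=(-7.000, 46.000, 50.000°)
step 1: Δleader=(-16.000, 13.000, 15.000°), disengaged; cmd=(0,0,0) → follower holds at (-7.000, 46.000, 50.000°)
step 2: Δleader=(-7.000, 12.000, 15.000°), disengaged; cmd=(0,0,0) → follower holds at (-7.000, 46.000, 50.000°)
step 3: Δleader=(22.000, 20.000, -17.000°), engaged; cmd=(20.000, 62.000, -8.000°) → follower=(13.000, 108.000, 42.000°)
step 4: Δleader=(10.000, 18.000, -45.000°), engaged; cmd=(8.000, 56.000, -22.000°) → follower=(21.000, 164.000, 20.000°)
step 5: Δleader=(-15.000, 1.000, -38.000°), engaged; cmd=(-17.000, 5.000, -18.500°) → follower=(4.000, 169.000, 1.500°)
step 6: Δleader=(10.000, 16.000, 2.000°), disengaged; cmd=(0,0,0) → follower holds at (4.000, 169.000, 1.500°)
step 7: Δleader=(-16.000, -11.000, -18.000°), disengaged; cmd=(0,0,0) → follower holds at (4.000, 169.000, 1.500°)


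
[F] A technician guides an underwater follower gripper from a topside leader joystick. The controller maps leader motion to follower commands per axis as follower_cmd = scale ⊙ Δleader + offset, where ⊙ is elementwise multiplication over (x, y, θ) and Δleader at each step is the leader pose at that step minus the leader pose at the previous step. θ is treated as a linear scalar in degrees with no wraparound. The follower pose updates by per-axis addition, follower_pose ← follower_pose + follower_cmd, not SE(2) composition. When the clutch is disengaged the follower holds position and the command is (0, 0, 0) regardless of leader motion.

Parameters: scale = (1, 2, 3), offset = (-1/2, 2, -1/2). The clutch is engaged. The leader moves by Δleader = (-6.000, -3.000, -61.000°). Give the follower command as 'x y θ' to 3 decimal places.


axis x: 1·-6.000 + -1/2 = -6.500
axis y: 2·-3.000 + 2 = -4.000
axis θ: 3·-61.000 + -1/2 = -183.500

-6.500 -4.000 -183.500


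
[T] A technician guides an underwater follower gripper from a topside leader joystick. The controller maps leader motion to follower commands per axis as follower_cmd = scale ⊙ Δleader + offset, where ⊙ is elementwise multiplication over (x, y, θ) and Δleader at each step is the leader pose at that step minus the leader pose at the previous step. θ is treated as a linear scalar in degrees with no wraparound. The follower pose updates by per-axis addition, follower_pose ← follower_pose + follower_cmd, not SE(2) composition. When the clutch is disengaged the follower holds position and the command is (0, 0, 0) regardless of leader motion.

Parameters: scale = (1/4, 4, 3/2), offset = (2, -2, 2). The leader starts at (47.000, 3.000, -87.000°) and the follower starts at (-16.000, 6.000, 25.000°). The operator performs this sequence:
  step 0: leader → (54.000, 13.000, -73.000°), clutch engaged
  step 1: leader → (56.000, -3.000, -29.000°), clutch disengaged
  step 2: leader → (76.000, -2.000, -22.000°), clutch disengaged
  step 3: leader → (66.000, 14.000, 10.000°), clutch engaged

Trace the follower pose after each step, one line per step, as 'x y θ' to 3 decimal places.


-12.250 44.000 48.000
-12.250 44.000 48.000
-12.250 44.000 48.000
-12.750 106.000 98.000

step 0: Δleader=(7.000, 10.000, 14.000°), engaged; cmd=(3.750, 38.000, 23.000°) → follower=(-12.250, 44.000, 48.000°)
step 1: Δleader=(2.000, -16.000, 44.000°), disengaged; cmd=(0,0,0) → follower holds at (-12.250, 44.000, 48.000°)
step 2: Δleader=(20.000, 1.000, 7.000°), disengaged; cmd=(0,0,0) → follower holds at (-12.250, 44.000, 48.000°)
step 3: Δleader=(-10.000, 16.000, 32.000°), engaged; cmd=(-0.500, 62.000, 50.000°) → follower=(-12.750, 106.000, 98.000°)


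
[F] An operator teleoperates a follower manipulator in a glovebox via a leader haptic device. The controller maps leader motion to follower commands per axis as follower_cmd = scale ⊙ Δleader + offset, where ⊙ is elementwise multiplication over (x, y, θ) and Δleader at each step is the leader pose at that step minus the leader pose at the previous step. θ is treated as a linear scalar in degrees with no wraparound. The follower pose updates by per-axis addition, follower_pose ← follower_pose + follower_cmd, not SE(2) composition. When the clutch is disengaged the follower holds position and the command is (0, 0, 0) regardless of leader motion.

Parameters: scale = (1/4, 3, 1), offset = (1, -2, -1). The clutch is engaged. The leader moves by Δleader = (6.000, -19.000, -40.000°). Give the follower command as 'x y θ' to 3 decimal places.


axis x: 1/4·6.000 + 1 = 2.500
axis y: 3·-19.000 + -2 = -59.000
axis θ: 1·-40.000 + -1 = -41.000

2.500 -59.000 -41.000


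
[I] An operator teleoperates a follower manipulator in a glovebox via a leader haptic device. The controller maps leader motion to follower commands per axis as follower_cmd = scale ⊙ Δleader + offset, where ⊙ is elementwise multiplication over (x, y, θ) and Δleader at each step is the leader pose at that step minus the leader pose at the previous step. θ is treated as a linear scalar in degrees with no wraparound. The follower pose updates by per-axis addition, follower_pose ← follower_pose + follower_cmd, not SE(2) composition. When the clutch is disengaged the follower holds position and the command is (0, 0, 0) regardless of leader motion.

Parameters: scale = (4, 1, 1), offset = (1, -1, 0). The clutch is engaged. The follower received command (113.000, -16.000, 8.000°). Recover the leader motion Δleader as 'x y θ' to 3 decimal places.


28.000 -15.000 8.000

axis x: (113.000 − 1) / (4) = 28.000
axis y: (-16.000 − -1) / (1) = -15.000
axis θ: (8.000 − 0) / (1) = 8.000


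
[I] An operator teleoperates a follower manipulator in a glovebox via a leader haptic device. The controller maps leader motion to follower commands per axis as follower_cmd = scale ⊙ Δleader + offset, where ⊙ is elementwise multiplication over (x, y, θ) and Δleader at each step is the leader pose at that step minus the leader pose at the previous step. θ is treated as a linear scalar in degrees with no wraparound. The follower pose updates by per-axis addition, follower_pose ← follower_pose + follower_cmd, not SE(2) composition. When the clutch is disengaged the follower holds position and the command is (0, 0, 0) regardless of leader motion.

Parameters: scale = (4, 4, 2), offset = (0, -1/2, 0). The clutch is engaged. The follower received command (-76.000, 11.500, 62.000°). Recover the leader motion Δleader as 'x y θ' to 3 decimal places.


-19.000 3.000 31.000

axis x: (-76.000 − 0) / (4) = -19.000
axis y: (11.500 − -1/2) / (4) = 3.000
axis θ: (62.000 − 0) / (2) = 31.000


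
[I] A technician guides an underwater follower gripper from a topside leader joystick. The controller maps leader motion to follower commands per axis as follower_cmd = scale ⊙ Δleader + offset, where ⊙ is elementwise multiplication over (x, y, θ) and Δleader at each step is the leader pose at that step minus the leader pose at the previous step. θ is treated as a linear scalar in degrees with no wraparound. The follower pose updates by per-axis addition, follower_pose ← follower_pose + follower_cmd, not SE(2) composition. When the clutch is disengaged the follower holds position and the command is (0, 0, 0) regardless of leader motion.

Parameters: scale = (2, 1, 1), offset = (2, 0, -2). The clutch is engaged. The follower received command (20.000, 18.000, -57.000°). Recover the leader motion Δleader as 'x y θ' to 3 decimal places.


axis x: (20.000 − 2) / (2) = 9.000
axis y: (18.000 − 0) / (1) = 18.000
axis θ: (-57.000 − -2) / (1) = -55.000

9.000 18.000 -55.000


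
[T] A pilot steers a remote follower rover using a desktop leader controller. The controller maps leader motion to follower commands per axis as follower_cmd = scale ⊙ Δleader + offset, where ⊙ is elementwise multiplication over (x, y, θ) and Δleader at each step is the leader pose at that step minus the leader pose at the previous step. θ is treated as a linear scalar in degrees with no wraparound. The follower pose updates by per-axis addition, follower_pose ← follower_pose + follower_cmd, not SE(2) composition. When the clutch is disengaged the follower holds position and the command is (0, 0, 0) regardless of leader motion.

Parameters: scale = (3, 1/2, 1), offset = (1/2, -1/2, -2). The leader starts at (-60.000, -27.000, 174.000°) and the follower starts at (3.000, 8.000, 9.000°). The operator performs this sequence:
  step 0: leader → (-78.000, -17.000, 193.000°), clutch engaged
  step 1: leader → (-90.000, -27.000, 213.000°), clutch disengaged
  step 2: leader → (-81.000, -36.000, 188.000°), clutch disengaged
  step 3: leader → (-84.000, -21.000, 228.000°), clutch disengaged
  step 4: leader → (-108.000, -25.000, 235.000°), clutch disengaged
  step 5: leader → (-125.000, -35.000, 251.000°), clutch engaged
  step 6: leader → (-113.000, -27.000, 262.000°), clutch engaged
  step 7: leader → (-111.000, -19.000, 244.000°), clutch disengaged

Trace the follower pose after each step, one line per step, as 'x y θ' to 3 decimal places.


-50.500 12.500 26.000
-50.500 12.500 26.000
-50.500 12.500 26.000
-50.500 12.500 26.000
-50.500 12.500 26.000
-101.000 7.000 40.000
-64.500 10.500 49.000
-64.500 10.500 49.000

step 0: Δleader=(-18.000, 10.000, 19.000°), engaged; cmd=(-53.500, 4.500, 17.000°) → follower=(-50.500, 12.500, 26.000°)
step 1: Δleader=(-12.000, -10.000, 20.000°), disengaged; cmd=(0,0,0) → follower holds at (-50.500, 12.500, 26.000°)
step 2: Δleader=(9.000, -9.000, -25.000°), disengaged; cmd=(0,0,0) → follower holds at (-50.500, 12.500, 26.000°)
step 3: Δleader=(-3.000, 15.000, 40.000°), disengaged; cmd=(0,0,0) → follower holds at (-50.500, 12.500, 26.000°)
step 4: Δleader=(-24.000, -4.000, 7.000°), disengaged; cmd=(0,0,0) → follower holds at (-50.500, 12.500, 26.000°)
step 5: Δleader=(-17.000, -10.000, 16.000°), engaged; cmd=(-50.500, -5.500, 14.000°) → follower=(-101.000, 7.000, 40.000°)
step 6: Δleader=(12.000, 8.000, 11.000°), engaged; cmd=(36.500, 3.500, 9.000°) → follower=(-64.500, 10.500, 49.000°)
step 7: Δleader=(2.000, 8.000, -18.000°), disengaged; cmd=(0,0,0) → follower holds at (-64.500, 10.500, 49.000°)


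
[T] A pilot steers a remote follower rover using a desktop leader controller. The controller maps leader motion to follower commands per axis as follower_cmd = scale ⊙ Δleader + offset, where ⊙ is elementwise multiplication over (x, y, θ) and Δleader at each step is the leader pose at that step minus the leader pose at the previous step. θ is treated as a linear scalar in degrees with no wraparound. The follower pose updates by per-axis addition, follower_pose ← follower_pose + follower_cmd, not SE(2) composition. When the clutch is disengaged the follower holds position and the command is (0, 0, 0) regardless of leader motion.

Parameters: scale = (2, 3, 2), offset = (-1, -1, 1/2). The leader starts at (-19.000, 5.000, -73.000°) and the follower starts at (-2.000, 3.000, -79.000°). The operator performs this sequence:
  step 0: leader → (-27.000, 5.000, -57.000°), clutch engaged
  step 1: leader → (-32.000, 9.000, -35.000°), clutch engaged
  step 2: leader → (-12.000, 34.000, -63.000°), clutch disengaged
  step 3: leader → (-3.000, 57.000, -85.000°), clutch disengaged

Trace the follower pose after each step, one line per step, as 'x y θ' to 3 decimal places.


step 0: Δleader=(-8.000, 0.000, 16.000°), engaged; cmd=(-17.000, -1.000, 32.500°) → follower=(-19.000, 2.000, -46.500°)
step 1: Δleader=(-5.000, 4.000, 22.000°), engaged; cmd=(-11.000, 11.000, 44.500°) → follower=(-30.000, 13.000, -2.000°)
step 2: Δleader=(20.000, 25.000, -28.000°), disengaged; cmd=(0,0,0) → follower holds at (-30.000, 13.000, -2.000°)
step 3: Δleader=(9.000, 23.000, -22.000°), disengaged; cmd=(0,0,0) → follower holds at (-30.000, 13.000, -2.000°)

-19.000 2.000 -46.500
-30.000 13.000 -2.000
-30.000 13.000 -2.000
-30.000 13.000 -2.000


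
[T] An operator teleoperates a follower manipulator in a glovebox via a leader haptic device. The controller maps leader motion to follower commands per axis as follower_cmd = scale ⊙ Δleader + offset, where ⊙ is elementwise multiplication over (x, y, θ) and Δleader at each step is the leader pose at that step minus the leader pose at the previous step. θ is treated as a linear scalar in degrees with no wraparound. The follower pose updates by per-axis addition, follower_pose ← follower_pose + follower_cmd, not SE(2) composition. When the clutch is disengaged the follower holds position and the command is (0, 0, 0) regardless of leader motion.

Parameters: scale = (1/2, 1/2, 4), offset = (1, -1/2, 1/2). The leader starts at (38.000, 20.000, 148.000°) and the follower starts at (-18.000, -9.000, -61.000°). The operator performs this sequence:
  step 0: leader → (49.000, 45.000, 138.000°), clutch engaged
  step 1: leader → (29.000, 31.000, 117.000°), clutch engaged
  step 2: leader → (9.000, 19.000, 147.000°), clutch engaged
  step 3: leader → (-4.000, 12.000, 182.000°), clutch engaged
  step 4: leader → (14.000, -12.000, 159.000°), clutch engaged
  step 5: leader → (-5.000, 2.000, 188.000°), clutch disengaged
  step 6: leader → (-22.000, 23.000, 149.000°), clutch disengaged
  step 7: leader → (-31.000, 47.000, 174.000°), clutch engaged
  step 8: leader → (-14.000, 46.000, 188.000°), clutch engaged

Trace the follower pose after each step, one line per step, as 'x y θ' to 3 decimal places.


step 0: Δleader=(11.000, 25.000, -10.000°), engaged; cmd=(6.500, 12.000, -39.500°) → follower=(-11.500, 3.000, -100.500°)
step 1: Δleader=(-20.000, -14.000, -21.000°), engaged; cmd=(-9.000, -7.500, -83.500°) → follower=(-20.500, -4.500, -184.000°)
step 2: Δleader=(-20.000, -12.000, 30.000°), engaged; cmd=(-9.000, -6.500, 120.500°) → follower=(-29.500, -11.000, -63.500°)
step 3: Δleader=(-13.000, -7.000, 35.000°), engaged; cmd=(-5.500, -4.000, 140.500°) → follower=(-35.000, -15.000, 77.000°)
step 4: Δleader=(18.000, -24.000, -23.000°), engaged; cmd=(10.000, -12.500, -91.500°) → follower=(-25.000, -27.500, -14.500°)
step 5: Δleader=(-19.000, 14.000, 29.000°), disengaged; cmd=(0,0,0) → follower holds at (-25.000, -27.500, -14.500°)
step 6: Δleader=(-17.000, 21.000, -39.000°), disengaged; cmd=(0,0,0) → follower holds at (-25.000, -27.500, -14.500°)
step 7: Δleader=(-9.000, 24.000, 25.000°), engaged; cmd=(-3.500, 11.500, 100.500°) → follower=(-28.500, -16.000, 86.000°)
step 8: Δleader=(17.000, -1.000, 14.000°), engaged; cmd=(9.500, -1.000, 56.500°) → follower=(-19.000, -17.000, 142.500°)

-11.500 3.000 -100.500
-20.500 -4.500 -184.000
-29.500 -11.000 -63.500
-35.000 -15.000 77.000
-25.000 -27.500 -14.500
-25.000 -27.500 -14.500
-25.000 -27.500 -14.500
-28.500 -16.000 86.000
-19.000 -17.000 142.500


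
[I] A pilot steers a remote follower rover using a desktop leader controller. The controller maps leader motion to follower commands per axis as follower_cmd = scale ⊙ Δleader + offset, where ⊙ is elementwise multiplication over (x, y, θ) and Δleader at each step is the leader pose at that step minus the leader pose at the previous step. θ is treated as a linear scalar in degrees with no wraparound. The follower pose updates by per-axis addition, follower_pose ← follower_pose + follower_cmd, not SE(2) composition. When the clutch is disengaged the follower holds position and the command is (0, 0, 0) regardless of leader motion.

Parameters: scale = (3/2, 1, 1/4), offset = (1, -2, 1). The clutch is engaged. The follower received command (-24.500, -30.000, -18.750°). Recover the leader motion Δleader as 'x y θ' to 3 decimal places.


axis x: (-24.500 − 1) / (3/2) = -17.000
axis y: (-30.000 − -2) / (1) = -28.000
axis θ: (-18.750 − 1) / (1/4) = -79.000

-17.000 -28.000 -79.000


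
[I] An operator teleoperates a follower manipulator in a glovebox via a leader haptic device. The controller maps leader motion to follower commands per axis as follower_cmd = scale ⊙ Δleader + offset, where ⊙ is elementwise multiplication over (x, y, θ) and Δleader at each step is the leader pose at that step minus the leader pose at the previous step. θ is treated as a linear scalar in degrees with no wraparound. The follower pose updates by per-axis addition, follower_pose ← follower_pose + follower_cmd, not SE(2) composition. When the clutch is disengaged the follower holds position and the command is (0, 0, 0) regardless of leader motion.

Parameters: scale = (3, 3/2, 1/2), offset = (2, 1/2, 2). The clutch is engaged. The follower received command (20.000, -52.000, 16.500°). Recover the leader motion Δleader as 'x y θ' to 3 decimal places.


axis x: (20.000 − 2) / (3) = 6.000
axis y: (-52.000 − 1/2) / (3/2) = -35.000
axis θ: (16.500 − 2) / (1/2) = 29.000

6.000 -35.000 29.000


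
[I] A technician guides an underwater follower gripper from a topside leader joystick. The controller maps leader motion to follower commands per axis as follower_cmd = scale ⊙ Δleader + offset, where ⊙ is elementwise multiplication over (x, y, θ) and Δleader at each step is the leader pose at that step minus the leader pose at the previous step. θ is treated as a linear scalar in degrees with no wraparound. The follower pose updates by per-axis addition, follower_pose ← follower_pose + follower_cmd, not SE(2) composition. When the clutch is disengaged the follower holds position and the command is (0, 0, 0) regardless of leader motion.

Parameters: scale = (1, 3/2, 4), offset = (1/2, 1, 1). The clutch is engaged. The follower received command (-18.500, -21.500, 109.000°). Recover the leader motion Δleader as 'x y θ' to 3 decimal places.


axis x: (-18.500 − 1/2) / (1) = -19.000
axis y: (-21.500 − 1) / (3/2) = -15.000
axis θ: (109.000 − 1) / (4) = 27.000

-19.000 -15.000 27.000


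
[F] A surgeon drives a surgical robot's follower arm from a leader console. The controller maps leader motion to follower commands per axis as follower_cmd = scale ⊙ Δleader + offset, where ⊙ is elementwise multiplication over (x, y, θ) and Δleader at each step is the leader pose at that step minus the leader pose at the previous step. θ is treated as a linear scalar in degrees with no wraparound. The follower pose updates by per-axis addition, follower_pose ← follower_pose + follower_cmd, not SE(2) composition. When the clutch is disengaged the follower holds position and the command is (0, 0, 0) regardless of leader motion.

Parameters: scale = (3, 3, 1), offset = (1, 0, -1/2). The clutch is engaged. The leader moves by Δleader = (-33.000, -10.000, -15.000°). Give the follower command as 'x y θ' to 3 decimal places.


-98.000 -30.000 -15.500

axis x: 3·-33.000 + 1 = -98.000
axis y: 3·-10.000 + 0 = -30.000
axis θ: 1·-15.000 + -1/2 = -15.500
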